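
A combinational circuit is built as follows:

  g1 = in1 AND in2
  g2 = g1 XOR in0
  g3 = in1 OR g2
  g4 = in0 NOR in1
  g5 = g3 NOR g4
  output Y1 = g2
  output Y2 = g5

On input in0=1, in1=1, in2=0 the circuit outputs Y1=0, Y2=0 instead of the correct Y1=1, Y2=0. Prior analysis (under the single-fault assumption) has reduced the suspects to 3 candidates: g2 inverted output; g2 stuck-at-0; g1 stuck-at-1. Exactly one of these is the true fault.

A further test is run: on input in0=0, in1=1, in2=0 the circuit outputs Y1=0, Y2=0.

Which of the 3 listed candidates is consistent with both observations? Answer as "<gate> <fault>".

Evaluate each candidate on input in0=0, in1=1, in2=0:
  g2 inverted output: g1=0, g2=1 [inverted output], g3=1, g4=0, g5=0 → Y1=1, Y2=0 — eliminated
  g2 stuck-at-0: g1=0, g2=0 [stuck-at-0], g3=1, g4=0, g5=0 → Y1=0, Y2=0 — matches
  g1 stuck-at-1: g1=1 [stuck-at-1], g2=1, g3=1, g4=0, g5=0 → Y1=1, Y2=0 — eliminated
Only g2 stuck-at-0 reproduces the observed Y1=0, Y2=0.

g2 stuck-at-0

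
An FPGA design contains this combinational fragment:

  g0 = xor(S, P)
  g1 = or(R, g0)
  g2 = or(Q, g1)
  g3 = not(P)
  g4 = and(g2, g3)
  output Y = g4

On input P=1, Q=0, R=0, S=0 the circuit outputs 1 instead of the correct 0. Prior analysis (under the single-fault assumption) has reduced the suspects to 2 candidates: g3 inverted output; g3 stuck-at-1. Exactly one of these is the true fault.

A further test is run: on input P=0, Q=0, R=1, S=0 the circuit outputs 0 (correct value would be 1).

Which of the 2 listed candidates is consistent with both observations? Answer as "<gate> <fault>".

g3 inverted output

Evaluate each candidate on input P=0, Q=0, R=1, S=0:
  g3 inverted output: g0=0, g1=1, g2=1, g3=0 [inverted output], g4=0 → 0 — matches
  g3 stuck-at-1: g0=0, g1=1, g2=1, g3=1 [stuck-at-1], g4=1 → 1 — eliminated
Only g3 inverted output reproduces the observed 0.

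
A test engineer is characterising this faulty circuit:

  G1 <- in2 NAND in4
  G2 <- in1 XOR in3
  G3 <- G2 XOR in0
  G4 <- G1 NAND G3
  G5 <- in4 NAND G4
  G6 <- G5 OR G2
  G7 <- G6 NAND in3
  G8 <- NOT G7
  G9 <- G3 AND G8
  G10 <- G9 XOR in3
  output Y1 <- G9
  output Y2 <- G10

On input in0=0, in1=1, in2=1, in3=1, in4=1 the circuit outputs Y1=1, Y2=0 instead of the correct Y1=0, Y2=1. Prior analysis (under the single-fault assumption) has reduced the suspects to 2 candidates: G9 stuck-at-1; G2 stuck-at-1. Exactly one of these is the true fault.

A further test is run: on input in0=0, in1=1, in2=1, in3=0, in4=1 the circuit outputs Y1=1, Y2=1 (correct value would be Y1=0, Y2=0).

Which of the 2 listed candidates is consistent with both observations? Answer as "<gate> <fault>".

G9 stuck-at-1

Evaluate each candidate on input in0=0, in1=1, in2=1, in3=0, in4=1:
  G9 stuck-at-1: G1=0, G2=1, G3=1, G4=1, G5=0, G6=1, G7=1, G8=0, G9=1 [stuck-at-1], G10=1 → Y1=1, Y2=1 — matches
  G2 stuck-at-1: G1=0, G2=1 [stuck-at-1], G3=1, G4=1, G5=0, G6=1, G7=1, G8=0, G9=0, G10=0 → Y1=0, Y2=0 — eliminated
Only G9 stuck-at-1 reproduces the observed Y1=1, Y2=1.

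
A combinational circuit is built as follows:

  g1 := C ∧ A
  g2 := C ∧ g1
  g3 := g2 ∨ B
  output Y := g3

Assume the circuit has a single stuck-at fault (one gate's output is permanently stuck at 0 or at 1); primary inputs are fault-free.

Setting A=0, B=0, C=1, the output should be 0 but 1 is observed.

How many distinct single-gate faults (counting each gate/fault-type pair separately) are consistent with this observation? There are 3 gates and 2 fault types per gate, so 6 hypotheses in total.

3

Fault-free: g1=0, g2=0, g3=0 → 0. Observed 1.
  g1 stuck-at-0: output 0 ✗
  g1 stuck-at-1: output 1 ✓
  g2 stuck-at-0: output 0 ✗
  g2 stuck-at-1: output 1 ✓
  g3 stuck-at-0: output 0 ✗
  g3 stuck-at-1: output 1 ✓
Consistent faults: {g1 stuck-at-1, g2 stuck-at-1, g3 stuck-at-1} — 3 in all.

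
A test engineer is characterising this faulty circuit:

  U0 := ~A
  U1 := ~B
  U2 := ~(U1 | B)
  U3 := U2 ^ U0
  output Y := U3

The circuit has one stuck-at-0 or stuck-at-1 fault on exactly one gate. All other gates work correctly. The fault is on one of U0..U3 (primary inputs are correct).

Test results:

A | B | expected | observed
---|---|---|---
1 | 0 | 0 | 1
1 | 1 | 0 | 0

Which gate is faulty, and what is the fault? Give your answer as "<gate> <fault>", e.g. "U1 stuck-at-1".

Fault-free values for test 1 (A=1, B=0): U0=0, U1=1, U2=0, U3=0, giving Y=0. Observed 1.
Test 1: faults giving observed 1 are {U0 stuck-at-1, U1 stuck-at-0, U2 stuck-at-1, U3 stuck-at-1}.
Test 2 (A=1, B=1): fault-free U0=0, U1=0, U2=0, U3=0 → 0; observed 0. Eliminates U0 stuck-at-1, U2 stuck-at-1, U3 stuck-at-1.
Only U1 stuck-at-0 is consistent with every test.

U1 stuck-at-0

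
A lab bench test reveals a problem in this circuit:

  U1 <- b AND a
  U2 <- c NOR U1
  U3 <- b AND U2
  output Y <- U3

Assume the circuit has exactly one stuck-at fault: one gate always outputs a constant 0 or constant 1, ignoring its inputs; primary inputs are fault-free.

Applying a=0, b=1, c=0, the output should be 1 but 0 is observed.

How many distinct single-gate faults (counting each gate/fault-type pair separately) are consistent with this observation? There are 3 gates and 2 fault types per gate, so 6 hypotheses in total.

3

Fault-free: U1=0, U2=1, U3=1 → 1. Observed 0.
  U1 stuck-at-0: output 1 ✗
  U1 stuck-at-1: output 0 ✓
  U2 stuck-at-0: output 0 ✓
  U2 stuck-at-1: output 1 ✗
  U3 stuck-at-0: output 0 ✓
  U3 stuck-at-1: output 1 ✗
Consistent faults: {U1 stuck-at-1, U2 stuck-at-0, U3 stuck-at-0} — 3 in all.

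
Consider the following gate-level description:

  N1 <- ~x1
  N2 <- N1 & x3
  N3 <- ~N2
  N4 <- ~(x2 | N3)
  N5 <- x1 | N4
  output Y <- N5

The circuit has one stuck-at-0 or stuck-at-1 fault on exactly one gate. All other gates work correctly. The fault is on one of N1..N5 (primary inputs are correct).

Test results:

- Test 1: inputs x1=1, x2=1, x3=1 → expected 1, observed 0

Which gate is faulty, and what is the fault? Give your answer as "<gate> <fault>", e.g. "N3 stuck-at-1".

Fault-free values for test 1 (x1=1, x2=1, x3=1): N1=0, N2=0, N3=1, N4=0, N5=1, giving Y=1. Observed 0.
Test 1: faults giving observed 0 are {N5 stuck-at-0}.
Only N5 stuck-at-0 is consistent with every test.

N5 stuck-at-0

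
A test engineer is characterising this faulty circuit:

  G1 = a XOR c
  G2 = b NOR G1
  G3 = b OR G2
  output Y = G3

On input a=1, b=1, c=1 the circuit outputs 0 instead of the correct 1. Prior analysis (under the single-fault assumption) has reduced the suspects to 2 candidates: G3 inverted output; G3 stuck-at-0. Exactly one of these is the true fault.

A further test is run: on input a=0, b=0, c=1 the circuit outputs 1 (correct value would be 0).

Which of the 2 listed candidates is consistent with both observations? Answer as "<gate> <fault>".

G3 inverted output

Evaluate each candidate on input a=0, b=0, c=1:
  G3 inverted output: G1=1, G2=0, G3=1 [inverted output] → 1 — matches
  G3 stuck-at-0: G1=1, G2=0, G3=0 [stuck-at-0] → 0 — eliminated
Only G3 inverted output reproduces the observed 1.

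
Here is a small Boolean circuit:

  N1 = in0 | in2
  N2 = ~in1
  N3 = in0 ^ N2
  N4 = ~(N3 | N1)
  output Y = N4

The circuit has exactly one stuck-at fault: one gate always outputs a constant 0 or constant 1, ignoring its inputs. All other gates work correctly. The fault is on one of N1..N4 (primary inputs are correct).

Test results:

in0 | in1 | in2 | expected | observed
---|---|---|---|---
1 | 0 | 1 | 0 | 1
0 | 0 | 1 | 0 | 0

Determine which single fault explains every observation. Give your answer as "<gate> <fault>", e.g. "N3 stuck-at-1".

Fault-free values for test 1 (in0=1, in1=0, in2=1): N1=1, N2=1, N3=0, N4=0, giving Y=0. Observed 1.
Test 1: faults giving observed 1 are {N1 stuck-at-0, N4 stuck-at-1}.
Test 2 (in0=0, in1=0, in2=1): fault-free N1=1, N2=1, N3=1, N4=0 → 0; observed 0. Eliminates N4 stuck-at-1.
Only N1 stuck-at-0 is consistent with every test.

N1 stuck-at-0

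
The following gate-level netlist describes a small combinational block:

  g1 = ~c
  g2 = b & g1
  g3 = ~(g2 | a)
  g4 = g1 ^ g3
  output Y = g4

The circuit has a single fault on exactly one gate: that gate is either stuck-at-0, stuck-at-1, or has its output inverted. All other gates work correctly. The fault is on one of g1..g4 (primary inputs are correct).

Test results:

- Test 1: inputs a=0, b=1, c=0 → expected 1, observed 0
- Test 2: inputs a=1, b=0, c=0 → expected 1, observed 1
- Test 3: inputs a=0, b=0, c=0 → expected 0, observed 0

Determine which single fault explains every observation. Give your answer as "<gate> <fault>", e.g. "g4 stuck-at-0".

g2 stuck-at-0

Fault-free values for test 1 (a=0, b=1, c=0): g1=1, g2=1, g3=0, g4=1, giving Y=1. Observed 0.
Test 1: faults giving observed 0 are {g2 stuck-at-0, g2 inverted output, g3 stuck-at-1, g3 inverted output, g4 stuck-at-0, g4 inverted output}.
Test 2 (a=1, b=0, c=0): fault-free g1=1, g2=0, g3=0, g4=1 → 1; observed 1. Eliminates g3 stuck-at-1, g3 inverted output, g4 stuck-at-0, g4 inverted output.
Test 3 (a=0, b=0, c=0): fault-free g1=1, g2=0, g3=1, g4=0 → 0; observed 0. Eliminates g2 inverted output.
Only g2 stuck-at-0 is consistent with every test.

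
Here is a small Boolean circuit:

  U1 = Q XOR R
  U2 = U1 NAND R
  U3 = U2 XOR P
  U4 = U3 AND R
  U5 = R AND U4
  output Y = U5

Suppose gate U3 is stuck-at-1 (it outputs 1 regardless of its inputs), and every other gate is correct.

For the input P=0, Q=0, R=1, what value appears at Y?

1

Propagate with U3 forced: U1=1, U2=0, U3=1 [stuck-at-1], U4=1, U5=1.
So Y = 1. (Without the fault it would be 0.)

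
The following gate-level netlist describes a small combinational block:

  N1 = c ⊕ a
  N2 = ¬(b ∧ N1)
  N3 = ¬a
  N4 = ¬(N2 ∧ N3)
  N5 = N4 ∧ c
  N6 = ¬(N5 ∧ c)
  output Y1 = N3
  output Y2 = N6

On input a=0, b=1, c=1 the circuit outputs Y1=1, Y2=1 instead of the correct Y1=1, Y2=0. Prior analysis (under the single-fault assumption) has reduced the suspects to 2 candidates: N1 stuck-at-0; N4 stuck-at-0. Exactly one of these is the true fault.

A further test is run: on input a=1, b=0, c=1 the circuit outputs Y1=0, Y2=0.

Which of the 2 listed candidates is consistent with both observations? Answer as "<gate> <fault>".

Evaluate each candidate on input a=1, b=0, c=1:
  N1 stuck-at-0: N1=0 [stuck-at-0], N2=1, N3=0, N4=1, N5=1, N6=0 → Y1=0, Y2=0 — matches
  N4 stuck-at-0: N1=0, N2=1, N3=0, N4=0 [stuck-at-0], N5=0, N6=1 → Y1=0, Y2=1 — eliminated
Only N1 stuck-at-0 reproduces the observed Y1=0, Y2=0.

N1 stuck-at-0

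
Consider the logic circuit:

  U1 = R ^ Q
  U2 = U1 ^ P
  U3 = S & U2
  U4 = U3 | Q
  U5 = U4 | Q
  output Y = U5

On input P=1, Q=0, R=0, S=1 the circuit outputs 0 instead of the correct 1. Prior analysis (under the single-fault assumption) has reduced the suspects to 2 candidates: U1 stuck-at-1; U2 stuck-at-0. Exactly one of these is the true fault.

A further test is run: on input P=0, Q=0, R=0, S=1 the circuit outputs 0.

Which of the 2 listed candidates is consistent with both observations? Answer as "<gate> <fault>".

Evaluate each candidate on input P=0, Q=0, R=0, S=1:
  U1 stuck-at-1: U1=1 [stuck-at-1], U2=1, U3=1, U4=1, U5=1 → 1 — eliminated
  U2 stuck-at-0: U1=0, U2=0 [stuck-at-0], U3=0, U4=0, U5=0 → 0 — matches
Only U2 stuck-at-0 reproduces the observed 0.

U2 stuck-at-0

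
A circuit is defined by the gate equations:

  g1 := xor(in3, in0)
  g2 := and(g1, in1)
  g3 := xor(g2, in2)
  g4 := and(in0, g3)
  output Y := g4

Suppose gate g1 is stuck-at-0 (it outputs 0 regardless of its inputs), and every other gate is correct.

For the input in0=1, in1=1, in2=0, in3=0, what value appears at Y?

Propagate with g1 forced: g1=0 [stuck-at-0], g2=0, g3=0, g4=0.
So Y = 0. (Without the fault it would be 1.)

0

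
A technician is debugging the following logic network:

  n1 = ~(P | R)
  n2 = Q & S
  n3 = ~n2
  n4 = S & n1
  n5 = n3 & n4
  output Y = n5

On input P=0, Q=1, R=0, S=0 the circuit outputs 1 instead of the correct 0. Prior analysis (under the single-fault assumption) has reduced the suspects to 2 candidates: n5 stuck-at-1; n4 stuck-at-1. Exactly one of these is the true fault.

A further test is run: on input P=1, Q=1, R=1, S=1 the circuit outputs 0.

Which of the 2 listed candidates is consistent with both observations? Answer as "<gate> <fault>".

Evaluate each candidate on input P=1, Q=1, R=1, S=1:
  n5 stuck-at-1: n1=0, n2=1, n3=0, n4=0, n5=1 [stuck-at-1] → 1 — eliminated
  n4 stuck-at-1: n1=0, n2=1, n3=0, n4=1 [stuck-at-1], n5=0 → 0 — matches
Only n4 stuck-at-1 reproduces the observed 0.

n4 stuck-at-1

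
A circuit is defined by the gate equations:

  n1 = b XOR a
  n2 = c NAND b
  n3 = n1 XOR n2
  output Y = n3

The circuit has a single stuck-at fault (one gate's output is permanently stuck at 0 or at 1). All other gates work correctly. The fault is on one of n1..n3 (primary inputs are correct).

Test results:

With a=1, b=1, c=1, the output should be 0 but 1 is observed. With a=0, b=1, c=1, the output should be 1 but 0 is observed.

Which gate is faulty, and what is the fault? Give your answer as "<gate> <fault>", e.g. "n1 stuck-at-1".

n2 stuck-at-1

Fault-free values for test 1 (a=1, b=1, c=1): n1=0, n2=0, n3=0, giving Y=0. Observed 1.
Test 1: faults giving observed 1 are {n1 stuck-at-1, n2 stuck-at-1, n3 stuck-at-1}.
Test 2 (a=0, b=1, c=1): fault-free n1=1, n2=0, n3=1 → 1; observed 0. Eliminates n1 stuck-at-1, n3 stuck-at-1.
Only n2 stuck-at-1 is consistent with every test.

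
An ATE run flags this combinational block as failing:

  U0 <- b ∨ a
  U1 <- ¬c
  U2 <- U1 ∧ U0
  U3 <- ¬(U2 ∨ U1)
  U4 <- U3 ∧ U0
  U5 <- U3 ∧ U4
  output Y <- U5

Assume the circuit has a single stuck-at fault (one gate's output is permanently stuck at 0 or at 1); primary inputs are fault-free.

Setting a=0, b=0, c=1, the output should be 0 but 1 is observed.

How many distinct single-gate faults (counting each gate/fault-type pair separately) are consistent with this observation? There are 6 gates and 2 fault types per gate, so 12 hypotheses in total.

3

Fault-free: U0=0, U1=0, U2=0, U3=1, U4=0, U5=0 → 0. Observed 1.
  U0 stuck-at-0: output 0 ✗
  U0 stuck-at-1: output 1 ✓
  U1 stuck-at-0: output 0 ✗
  U1 stuck-at-1: output 0 ✗
  U2 stuck-at-0: output 0 ✗
  U2 stuck-at-1: output 0 ✗
  U3 stuck-at-0: output 0 ✗
  U3 stuck-at-1: output 0 ✗
  U4 stuck-at-0: output 0 ✗
  U4 stuck-at-1: output 1 ✓
  U5 stuck-at-0: output 0 ✗
  U5 stuck-at-1: output 1 ✓
Consistent faults: {U0 stuck-at-1, U4 stuck-at-1, U5 stuck-at-1} — 3 in all.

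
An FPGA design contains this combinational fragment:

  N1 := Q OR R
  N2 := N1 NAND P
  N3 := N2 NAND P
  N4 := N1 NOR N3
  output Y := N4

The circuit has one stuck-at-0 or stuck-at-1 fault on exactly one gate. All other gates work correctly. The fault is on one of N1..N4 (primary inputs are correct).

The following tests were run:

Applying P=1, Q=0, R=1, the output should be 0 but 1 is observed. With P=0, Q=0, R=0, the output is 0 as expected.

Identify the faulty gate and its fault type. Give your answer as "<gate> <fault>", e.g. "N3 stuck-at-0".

N1 stuck-at-0

Fault-free values for test 1 (P=1, Q=0, R=1): N1=1, N2=0, N3=1, N4=0, giving Y=0. Observed 1.
Test 1: faults giving observed 1 are {N1 stuck-at-0, N4 stuck-at-1}.
Test 2 (P=0, Q=0, R=0): fault-free N1=0, N2=1, N3=1, N4=0 → 0; observed 0. Eliminates N4 stuck-at-1.
Only N1 stuck-at-0 is consistent with every test.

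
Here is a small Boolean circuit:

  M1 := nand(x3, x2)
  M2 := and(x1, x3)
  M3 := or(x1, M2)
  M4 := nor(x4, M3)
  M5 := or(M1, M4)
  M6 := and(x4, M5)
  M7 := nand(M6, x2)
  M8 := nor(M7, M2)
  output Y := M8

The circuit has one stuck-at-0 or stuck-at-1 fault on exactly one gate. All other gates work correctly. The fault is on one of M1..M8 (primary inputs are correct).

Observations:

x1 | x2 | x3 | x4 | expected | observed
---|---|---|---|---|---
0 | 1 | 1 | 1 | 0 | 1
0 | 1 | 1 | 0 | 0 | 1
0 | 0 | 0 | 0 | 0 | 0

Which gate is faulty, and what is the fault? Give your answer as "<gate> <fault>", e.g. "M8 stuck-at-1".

Fault-free values for test 1 (x1=0, x2=1, x3=1, x4=1): M1=0, M2=0, M3=0, M4=0, M5=0, M6=0, M7=1, M8=0, giving Y=0. Observed 1.
Test 1: faults giving observed 1 are {M1 stuck-at-1, M4 stuck-at-1, M5 stuck-at-1, M6 stuck-at-1, M7 stuck-at-0, M8 stuck-at-1}.
Test 2 (x1=0, x2=1, x3=1, x4=0): fault-free M1=0, M2=0, M3=0, M4=1, M5=1, M6=0, M7=1, M8=0 → 0; observed 1. Eliminates M1 stuck-at-1, M4 stuck-at-1, M5 stuck-at-1.
Test 3 (x1=0, x2=0, x3=0, x4=0): fault-free M1=1, M2=0, M3=0, M4=1, M5=1, M6=0, M7=1, M8=0 → 0; observed 0. Eliminates M7 stuck-at-0, M8 stuck-at-1.
Only M6 stuck-at-1 is consistent with every test.

M6 stuck-at-1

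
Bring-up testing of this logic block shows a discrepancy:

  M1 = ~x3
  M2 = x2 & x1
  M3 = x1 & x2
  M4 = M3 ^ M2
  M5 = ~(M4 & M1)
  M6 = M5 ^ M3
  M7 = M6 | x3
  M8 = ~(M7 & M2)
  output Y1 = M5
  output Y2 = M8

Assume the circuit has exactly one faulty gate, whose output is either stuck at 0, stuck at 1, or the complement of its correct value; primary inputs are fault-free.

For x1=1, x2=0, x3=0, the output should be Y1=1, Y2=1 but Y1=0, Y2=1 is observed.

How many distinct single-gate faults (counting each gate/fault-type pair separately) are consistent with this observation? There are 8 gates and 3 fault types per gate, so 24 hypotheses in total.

8

Fault-free: M1=1, M2=0, M3=0, M4=0, M5=1, M6=1, M7=1, M8=1 → Y1=1, Y2=1. Observed Y1=0, Y2=1.
  M1: none of the 3 fault types match ✗
  M2: stuck-at-1, inverted output ✓; others ✗
  M3: stuck-at-1, inverted output ✓; others ✗
  M4: stuck-at-1, inverted output ✓; others ✗
  M5: stuck-at-0, inverted output ✓; others ✗
  M6: none of the 3 fault types match ✗
  M7: none of the 3 fault types match ✗
  M8: none of the 3 fault types match ✗
Consistent faults: {M2 stuck-at-1, M2 inverted output, M3 stuck-at-1, M3 inverted output, M4 stuck-at-1, M4 inverted output, M5 stuck-at-0, M5 inverted output} — 8 in all.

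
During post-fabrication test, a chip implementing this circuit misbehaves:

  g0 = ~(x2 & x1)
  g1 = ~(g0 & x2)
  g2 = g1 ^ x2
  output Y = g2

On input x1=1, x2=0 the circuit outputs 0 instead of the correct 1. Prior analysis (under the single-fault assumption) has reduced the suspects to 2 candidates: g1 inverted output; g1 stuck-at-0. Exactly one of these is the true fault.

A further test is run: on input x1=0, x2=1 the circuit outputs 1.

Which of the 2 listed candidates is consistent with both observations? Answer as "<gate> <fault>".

Evaluate each candidate on input x1=0, x2=1:
  g1 inverted output: g0=1, g1=1 [inverted output], g2=0 → 0 — eliminated
  g1 stuck-at-0: g0=1, g1=0 [stuck-at-0], g2=1 → 1 — matches
Only g1 stuck-at-0 reproduces the observed 1.

g1 stuck-at-0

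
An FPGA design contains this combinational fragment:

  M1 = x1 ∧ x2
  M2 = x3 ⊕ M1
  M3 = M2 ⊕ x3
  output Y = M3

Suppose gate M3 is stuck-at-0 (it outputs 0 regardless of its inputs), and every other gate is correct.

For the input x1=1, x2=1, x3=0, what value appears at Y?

Propagate with M3 forced: M1=1, M2=1, M3=0 [stuck-at-0].
So Y = 0. (Without the fault it would be 1.)

0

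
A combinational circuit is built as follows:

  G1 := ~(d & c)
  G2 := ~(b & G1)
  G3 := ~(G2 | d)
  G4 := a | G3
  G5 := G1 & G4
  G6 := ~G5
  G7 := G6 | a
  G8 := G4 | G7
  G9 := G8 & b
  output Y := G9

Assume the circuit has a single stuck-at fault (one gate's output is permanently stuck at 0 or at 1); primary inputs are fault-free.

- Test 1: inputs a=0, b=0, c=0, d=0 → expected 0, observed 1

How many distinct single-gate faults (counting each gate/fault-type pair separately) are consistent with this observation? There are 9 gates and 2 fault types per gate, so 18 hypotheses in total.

Fault-free: G1=1, G2=1, G3=0, G4=0, G5=0, G6=1, G7=1, G8=1, G9=0 → 0. Observed 1.
  G1: none of the 2 fault types match ✗
  G2: none of the 2 fault types match ✗
  G3: none of the 2 fault types match ✗
  G4: none of the 2 fault types match ✗
  G5: none of the 2 fault types match ✗
  G6: none of the 2 fault types match ✗
  G7: none of the 2 fault types match ✗
  G8: none of the 2 fault types match ✗
  G9: stuck-at-1 ✓; others ✗
Consistent faults: {G9 stuck-at-1} — 1 in all.

1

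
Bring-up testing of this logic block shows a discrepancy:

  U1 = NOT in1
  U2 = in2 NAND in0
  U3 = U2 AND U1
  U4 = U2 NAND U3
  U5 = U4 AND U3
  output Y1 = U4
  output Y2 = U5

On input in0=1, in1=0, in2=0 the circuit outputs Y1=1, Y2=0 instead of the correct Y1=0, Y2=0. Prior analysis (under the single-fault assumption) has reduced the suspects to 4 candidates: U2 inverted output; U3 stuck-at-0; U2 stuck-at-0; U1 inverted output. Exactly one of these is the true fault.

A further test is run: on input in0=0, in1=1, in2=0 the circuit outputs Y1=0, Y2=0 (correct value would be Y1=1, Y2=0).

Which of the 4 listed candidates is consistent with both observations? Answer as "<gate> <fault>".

U1 inverted output

Evaluate each candidate on input in0=0, in1=1, in2=0:
  U2 inverted output: U1=0, U2=0 [inverted output], U3=0, U4=1, U5=0 → Y1=1, Y2=0 — eliminated
  U3 stuck-at-0: U1=0, U2=1, U3=0 [stuck-at-0], U4=1, U5=0 → Y1=1, Y2=0 — eliminated
  U2 stuck-at-0: U1=0, U2=0 [stuck-at-0], U3=0, U4=1, U5=0 → Y1=1, Y2=0 — eliminated
  U1 inverted output: U1=1 [inverted output], U2=1, U3=1, U4=0, U5=0 → Y1=0, Y2=0 — matches
Only U1 inverted output reproduces the observed Y1=0, Y2=0.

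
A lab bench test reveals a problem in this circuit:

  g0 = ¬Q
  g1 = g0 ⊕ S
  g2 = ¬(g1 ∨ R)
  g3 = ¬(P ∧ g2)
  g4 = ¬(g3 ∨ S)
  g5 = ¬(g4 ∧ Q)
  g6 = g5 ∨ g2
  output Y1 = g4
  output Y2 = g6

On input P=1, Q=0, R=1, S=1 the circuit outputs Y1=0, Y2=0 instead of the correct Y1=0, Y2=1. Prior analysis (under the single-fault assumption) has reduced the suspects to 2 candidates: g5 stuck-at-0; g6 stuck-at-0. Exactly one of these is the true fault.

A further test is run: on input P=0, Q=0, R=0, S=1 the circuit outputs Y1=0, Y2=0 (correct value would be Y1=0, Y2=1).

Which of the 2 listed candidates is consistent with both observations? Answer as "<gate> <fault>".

Evaluate each candidate on input P=0, Q=0, R=0, S=1:
  g5 stuck-at-0: g0=1, g1=0, g2=1, g3=1, g4=0, g5=0 [stuck-at-0], g6=1 → Y1=0, Y2=1 — eliminated
  g6 stuck-at-0: g0=1, g1=0, g2=1, g3=1, g4=0, g5=1, g6=0 [stuck-at-0] → Y1=0, Y2=0 — matches
Only g6 stuck-at-0 reproduces the observed Y1=0, Y2=0.

g6 stuck-at-0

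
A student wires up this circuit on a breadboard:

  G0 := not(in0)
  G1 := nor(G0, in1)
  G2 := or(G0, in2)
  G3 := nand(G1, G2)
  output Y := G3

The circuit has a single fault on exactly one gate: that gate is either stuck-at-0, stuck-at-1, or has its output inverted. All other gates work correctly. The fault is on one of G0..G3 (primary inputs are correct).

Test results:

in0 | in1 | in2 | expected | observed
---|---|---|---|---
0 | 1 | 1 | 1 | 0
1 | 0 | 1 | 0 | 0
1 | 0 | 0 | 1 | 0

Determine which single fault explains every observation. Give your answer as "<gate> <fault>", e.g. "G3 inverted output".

G3 stuck-at-0

Fault-free values for test 1 (in0=0, in1=1, in2=1): G0=1, G1=0, G2=1, G3=1, giving Y=1. Observed 0.
Test 1: faults giving observed 0 are {G1 stuck-at-1, G1 inverted output, G3 stuck-at-0, G3 inverted output}.
Test 2 (in0=1, in1=0, in2=1): fault-free G0=0, G1=1, G2=1, G3=0 → 0; observed 0. Eliminates G1 inverted output, G3 inverted output.
Test 3 (in0=1, in1=0, in2=0): fault-free G0=0, G1=1, G2=0, G3=1 → 1; observed 0. Eliminates G1 stuck-at-1.
Only G3 stuck-at-0 is consistent with every test.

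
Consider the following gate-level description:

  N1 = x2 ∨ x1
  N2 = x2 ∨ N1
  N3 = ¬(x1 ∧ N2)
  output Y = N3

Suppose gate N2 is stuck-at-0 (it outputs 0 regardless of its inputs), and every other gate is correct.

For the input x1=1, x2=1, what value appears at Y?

1

Propagate with N2 forced: N1=1, N2=0 [stuck-at-0], N3=1.
So Y = 1. (Without the fault it would be 0.)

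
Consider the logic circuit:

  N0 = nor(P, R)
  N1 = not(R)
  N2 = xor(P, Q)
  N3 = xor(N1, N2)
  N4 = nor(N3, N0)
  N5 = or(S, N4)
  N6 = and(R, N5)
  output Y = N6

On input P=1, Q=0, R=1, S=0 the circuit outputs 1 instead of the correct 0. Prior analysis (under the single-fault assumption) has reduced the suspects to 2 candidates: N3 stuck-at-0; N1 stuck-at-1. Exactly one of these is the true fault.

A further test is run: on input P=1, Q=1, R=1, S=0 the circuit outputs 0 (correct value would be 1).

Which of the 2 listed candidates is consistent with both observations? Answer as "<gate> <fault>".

Evaluate each candidate on input P=1, Q=1, R=1, S=0:
  N3 stuck-at-0: N0=0, N1=0, N2=0, N3=0 [stuck-at-0], N4=1, N5=1, N6=1 → 1 — eliminated
  N1 stuck-at-1: N0=0, N1=1 [stuck-at-1], N2=0, N3=1, N4=0, N5=0, N6=0 → 0 — matches
Only N1 stuck-at-1 reproduces the observed 0.

N1 stuck-at-1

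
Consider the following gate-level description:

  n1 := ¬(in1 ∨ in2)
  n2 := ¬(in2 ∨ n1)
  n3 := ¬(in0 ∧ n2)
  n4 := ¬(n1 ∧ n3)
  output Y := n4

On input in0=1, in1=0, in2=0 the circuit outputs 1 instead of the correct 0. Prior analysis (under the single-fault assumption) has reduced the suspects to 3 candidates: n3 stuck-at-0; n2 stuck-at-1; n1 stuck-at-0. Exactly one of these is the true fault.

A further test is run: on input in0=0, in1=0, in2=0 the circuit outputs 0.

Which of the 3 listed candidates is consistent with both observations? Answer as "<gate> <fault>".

n2 stuck-at-1

Evaluate each candidate on input in0=0, in1=0, in2=0:
  n3 stuck-at-0: n1=1, n2=0, n3=0 [stuck-at-0], n4=1 → 1 — eliminated
  n2 stuck-at-1: n1=1, n2=1 [stuck-at-1], n3=1, n4=0 → 0 — matches
  n1 stuck-at-0: n1=0 [stuck-at-0], n2=1, n3=1, n4=1 → 1 — eliminated
Only n2 stuck-at-1 reproduces the observed 0.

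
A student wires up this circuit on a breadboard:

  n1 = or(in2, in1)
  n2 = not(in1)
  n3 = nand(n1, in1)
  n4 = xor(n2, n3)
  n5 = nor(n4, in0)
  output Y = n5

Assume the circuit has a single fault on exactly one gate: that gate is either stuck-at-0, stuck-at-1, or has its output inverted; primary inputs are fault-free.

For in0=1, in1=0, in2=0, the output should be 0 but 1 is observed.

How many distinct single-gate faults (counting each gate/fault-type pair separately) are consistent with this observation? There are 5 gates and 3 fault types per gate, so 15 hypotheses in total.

Fault-free: n1=0, n2=1, n3=1, n4=0, n5=0 → 0. Observed 1.
  n1: none of the 3 fault types match ✗
  n2: none of the 3 fault types match ✗
  n3: none of the 3 fault types match ✗
  n4: none of the 3 fault types match ✗
  n5: stuck-at-1, inverted output ✓; others ✗
Consistent faults: {n5 stuck-at-1, n5 inverted output} — 2 in all.

2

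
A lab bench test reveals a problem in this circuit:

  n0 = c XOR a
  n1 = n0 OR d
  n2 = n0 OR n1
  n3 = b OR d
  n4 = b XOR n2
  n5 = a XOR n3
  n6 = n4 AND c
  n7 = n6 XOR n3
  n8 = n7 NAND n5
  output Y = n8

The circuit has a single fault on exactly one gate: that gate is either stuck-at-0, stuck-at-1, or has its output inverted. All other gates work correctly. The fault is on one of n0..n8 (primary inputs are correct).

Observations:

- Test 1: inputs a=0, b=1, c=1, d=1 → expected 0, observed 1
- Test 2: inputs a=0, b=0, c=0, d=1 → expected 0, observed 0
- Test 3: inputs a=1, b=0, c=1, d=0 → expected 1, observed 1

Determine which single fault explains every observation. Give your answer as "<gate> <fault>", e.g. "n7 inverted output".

n2 stuck-at-0

Fault-free values for test 1 (a=0, b=1, c=1, d=1): n0=1, n1=1, n2=1, n3=1, n4=0, n5=1, n6=0, n7=1, n8=0, giving Y=0. Observed 1.
Test 1: faults giving observed 1 are {n2 stuck-at-0, n2 inverted output, n3 stuck-at-0, n3 inverted output, n4 stuck-at-1, n4 inverted output, n5 stuck-at-0, n5 inverted output, n6 stuck-at-1, n6 inverted output, n7 stuck-at-0, n7 inverted output, n8 stuck-at-1, n8 inverted output}.
Test 2 (a=0, b=0, c=0, d=1): fault-free n0=0, n1=1, n2=1, n3=1, n4=1, n5=1, n6=0, n7=1, n8=0 → 0; observed 0. Eliminates n3 stuck-at-0, n3 inverted output, n5 stuck-at-0, n5 inverted output, n6 stuck-at-1, n6 inverted output, n7 stuck-at-0, n7 inverted output, n8 stuck-at-1, n8 inverted output.
Test 3 (a=1, b=0, c=1, d=0): fault-free n0=0, n1=0, n2=0, n3=0, n4=0, n5=1, n6=0, n7=0, n8=1 → 1; observed 1. Eliminates n2 inverted output, n4 stuck-at-1, n4 inverted output.
Only n2 stuck-at-0 is consistent with every test.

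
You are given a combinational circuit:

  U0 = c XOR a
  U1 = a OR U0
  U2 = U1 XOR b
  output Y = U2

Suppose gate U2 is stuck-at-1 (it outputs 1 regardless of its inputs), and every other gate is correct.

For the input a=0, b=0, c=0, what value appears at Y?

1

Propagate with U2 forced: U0=0, U1=0, U2=1 [stuck-at-1].
So Y = 1. (Without the fault it would be 0.)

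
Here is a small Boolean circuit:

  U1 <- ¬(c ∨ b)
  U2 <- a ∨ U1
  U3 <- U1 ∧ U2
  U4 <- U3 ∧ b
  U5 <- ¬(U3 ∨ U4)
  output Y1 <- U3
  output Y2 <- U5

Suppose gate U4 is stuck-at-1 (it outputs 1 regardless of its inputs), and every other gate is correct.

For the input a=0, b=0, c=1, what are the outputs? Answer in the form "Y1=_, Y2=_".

Propagate with U4 forced: U1=0, U2=0, U3=0, U4=1 [stuck-at-1], U5=0.
So the outputs are Y1=0, Y2=0. (Without the fault they would be Y1=0, Y2=1.)

Y1=0, Y2=0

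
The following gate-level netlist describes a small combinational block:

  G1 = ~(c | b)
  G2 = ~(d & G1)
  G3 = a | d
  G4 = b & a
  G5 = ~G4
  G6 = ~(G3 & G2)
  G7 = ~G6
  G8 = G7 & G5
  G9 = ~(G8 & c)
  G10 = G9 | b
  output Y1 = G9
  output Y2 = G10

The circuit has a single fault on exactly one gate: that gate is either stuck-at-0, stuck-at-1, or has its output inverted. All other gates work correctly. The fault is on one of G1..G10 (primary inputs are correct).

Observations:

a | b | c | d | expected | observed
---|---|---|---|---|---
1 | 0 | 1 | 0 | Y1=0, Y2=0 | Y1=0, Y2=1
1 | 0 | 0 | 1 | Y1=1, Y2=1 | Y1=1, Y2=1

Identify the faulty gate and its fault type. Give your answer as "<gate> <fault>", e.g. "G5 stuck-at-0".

G10 stuck-at-1

Fault-free values for test 1 (a=1, b=0, c=1, d=0): G1=0, G2=1, G3=1, G4=0, G5=1, G6=0, G7=1, G8=1, G9=0, G10=0, giving Y1=0, Y2=0. Observed Y1=0, Y2=1.
Test 1: faults giving observed Y1=0, Y2=1 are {G10 stuck-at-1, G10 inverted output}.
Test 2 (a=1, b=0, c=0, d=1): fault-free G1=1, G2=0, G3=1, G4=0, G5=1, G6=1, G7=0, G8=0, G9=1, G10=1 → Y1=1, Y2=1; observed Y1=1, Y2=1. Eliminates G10 inverted output.
Only G10 stuck-at-1 is consistent with every test.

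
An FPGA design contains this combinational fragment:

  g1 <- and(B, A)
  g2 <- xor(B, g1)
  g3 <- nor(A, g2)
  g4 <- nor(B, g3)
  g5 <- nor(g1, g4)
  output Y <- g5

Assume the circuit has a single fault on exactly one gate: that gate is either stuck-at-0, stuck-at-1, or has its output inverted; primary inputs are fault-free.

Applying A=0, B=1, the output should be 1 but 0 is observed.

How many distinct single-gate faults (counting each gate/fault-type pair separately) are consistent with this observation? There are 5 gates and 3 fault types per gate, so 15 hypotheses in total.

Fault-free: g1=0, g2=1, g3=0, g4=0, g5=1 → 1. Observed 0.
  g1: stuck-at-1, inverted output ✓; others ✗
  g2: none of the 3 fault types match ✗
  g3: none of the 3 fault types match ✗
  g4: stuck-at-1, inverted output ✓; others ✗
  g5: stuck-at-0, inverted output ✓; others ✗
Consistent faults: {g1 stuck-at-1, g1 inverted output, g4 stuck-at-1, g4 inverted output, g5 stuck-at-0, g5 inverted output} — 6 in all.

6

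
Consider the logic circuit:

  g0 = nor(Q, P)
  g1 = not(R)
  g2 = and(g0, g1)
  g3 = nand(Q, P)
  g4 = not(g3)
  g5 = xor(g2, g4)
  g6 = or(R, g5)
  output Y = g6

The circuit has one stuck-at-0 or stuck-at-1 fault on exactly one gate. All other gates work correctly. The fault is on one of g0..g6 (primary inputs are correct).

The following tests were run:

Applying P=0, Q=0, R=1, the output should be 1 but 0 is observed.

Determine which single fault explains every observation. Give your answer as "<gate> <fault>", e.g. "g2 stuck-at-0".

Fault-free values for test 1 (P=0, Q=0, R=1): g0=1, g1=0, g2=0, g3=1, g4=0, g5=0, g6=1, giving Y=1. Observed 0.
Test 1: faults giving observed 0 are {g6 stuck-at-0}.
Only g6 stuck-at-0 is consistent with every test.

g6 stuck-at-0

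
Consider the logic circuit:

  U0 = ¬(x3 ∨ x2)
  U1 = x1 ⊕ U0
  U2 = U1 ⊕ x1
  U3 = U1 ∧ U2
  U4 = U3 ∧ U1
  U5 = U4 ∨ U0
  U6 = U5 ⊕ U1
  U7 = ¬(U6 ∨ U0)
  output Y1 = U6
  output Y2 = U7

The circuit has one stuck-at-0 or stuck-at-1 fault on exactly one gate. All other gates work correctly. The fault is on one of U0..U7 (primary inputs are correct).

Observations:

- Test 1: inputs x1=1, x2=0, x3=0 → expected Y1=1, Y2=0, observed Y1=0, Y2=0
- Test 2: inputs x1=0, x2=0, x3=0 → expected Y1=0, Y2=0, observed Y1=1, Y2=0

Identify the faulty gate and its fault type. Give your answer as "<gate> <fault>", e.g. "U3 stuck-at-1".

U5 stuck-at-0

Fault-free values for test 1 (x1=1, x2=0, x3=0): U0=1, U1=0, U2=1, U3=0, U4=0, U5=1, U6=1, U7=0, giving Y1=1, Y2=0. Observed Y1=0, Y2=0.
Test 1: faults giving observed Y1=0, Y2=0 are {U1 stuck-at-1, U5 stuck-at-0, U6 stuck-at-0}.
Test 2 (x1=0, x2=0, x3=0): fault-free U0=1, U1=1, U2=1, U3=1, U4=1, U5=1, U6=0, U7=0 → Y1=0, Y2=0; observed Y1=1, Y2=0. Eliminates U1 stuck-at-1, U6 stuck-at-0.
Only U5 stuck-at-0 is consistent with every test.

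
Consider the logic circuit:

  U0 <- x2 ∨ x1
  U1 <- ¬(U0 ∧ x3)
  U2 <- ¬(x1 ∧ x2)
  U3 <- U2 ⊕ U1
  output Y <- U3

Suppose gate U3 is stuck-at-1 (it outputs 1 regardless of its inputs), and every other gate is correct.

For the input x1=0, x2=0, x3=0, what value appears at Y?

Propagate with U3 forced: U0=0, U1=1, U2=1, U3=1 [stuck-at-1].
So Y = 1. (Without the fault it would be 0.)

1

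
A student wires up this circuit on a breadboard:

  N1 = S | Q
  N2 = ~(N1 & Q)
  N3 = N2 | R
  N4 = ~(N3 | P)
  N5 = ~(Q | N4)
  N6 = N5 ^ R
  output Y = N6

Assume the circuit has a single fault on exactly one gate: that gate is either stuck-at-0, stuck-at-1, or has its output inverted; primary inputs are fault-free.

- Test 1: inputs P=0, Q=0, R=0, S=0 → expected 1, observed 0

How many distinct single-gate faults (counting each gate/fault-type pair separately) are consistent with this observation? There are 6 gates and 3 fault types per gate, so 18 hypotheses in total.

10

Fault-free: N1=0, N2=1, N3=1, N4=0, N5=1, N6=1 → 1. Observed 0.
  N1: none of the 3 fault types match ✗
  N2: stuck-at-0, inverted output ✓; others ✗
  N3: stuck-at-0, inverted output ✓; others ✗
  N4: stuck-at-1, inverted output ✓; others ✗
  N5: stuck-at-0, inverted output ✓; others ✗
  N6: stuck-at-0, inverted output ✓; others ✗
Consistent faults: {N2 stuck-at-0, N2 inverted output, N3 stuck-at-0, N3 inverted output, N4 stuck-at-1, N4 inverted output, N5 stuck-at-0, N5 inverted output, N6 stuck-at-0, N6 inverted output} — 10 in all.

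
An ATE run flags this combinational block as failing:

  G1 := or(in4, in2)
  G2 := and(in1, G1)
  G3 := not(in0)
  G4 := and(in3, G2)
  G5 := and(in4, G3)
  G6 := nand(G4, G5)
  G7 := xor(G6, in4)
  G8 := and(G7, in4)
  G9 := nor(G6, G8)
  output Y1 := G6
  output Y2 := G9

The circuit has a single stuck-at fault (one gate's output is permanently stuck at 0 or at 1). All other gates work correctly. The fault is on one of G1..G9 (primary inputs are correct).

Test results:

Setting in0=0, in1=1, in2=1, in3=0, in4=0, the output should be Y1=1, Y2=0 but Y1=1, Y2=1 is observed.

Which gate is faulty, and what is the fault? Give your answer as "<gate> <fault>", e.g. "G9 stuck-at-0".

Fault-free values for test 1 (in0=0, in1=1, in2=1, in3=0, in4=0): G1=1, G2=1, G3=1, G4=0, G5=0, G6=1, G7=1, G8=0, G9=0, giving Y1=1, Y2=0. Observed Y1=1, Y2=1.
Test 1: faults giving observed Y1=1, Y2=1 are {G9 stuck-at-1}.
Only G9 stuck-at-1 is consistent with every test.

G9 stuck-at-1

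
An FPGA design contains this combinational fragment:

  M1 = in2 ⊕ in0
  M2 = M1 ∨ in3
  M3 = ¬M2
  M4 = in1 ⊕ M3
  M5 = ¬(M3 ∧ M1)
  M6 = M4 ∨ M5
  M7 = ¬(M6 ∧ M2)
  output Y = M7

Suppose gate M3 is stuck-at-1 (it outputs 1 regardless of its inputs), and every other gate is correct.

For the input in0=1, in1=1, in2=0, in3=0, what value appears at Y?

1

Propagate with M3 forced: M1=1, M2=1, M3=1 [stuck-at-1], M4=0, M5=0, M6=0, M7=1.
So Y = 1. (Without the fault it would be 0.)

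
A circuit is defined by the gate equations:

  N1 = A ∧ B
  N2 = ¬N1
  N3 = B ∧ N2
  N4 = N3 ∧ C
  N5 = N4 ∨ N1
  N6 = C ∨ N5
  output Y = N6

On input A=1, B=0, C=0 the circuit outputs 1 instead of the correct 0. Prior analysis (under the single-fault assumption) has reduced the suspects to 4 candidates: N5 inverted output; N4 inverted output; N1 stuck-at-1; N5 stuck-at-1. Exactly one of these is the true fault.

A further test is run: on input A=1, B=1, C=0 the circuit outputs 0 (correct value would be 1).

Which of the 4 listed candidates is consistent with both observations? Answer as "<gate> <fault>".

Evaluate each candidate on input A=1, B=1, C=0:
  N5 inverted output: N1=1, N2=0, N3=0, N4=0, N5=0 [inverted output], N6=0 → 0 — matches
  N4 inverted output: N1=1, N2=0, N3=0, N4=1 [inverted output], N5=1, N6=1 → 1 — eliminated
  N1 stuck-at-1: N1=1 [stuck-at-1], N2=0, N3=0, N4=0, N5=1, N6=1 → 1 — eliminated
  N5 stuck-at-1: N1=1, N2=0, N3=0, N4=0, N5=1 [stuck-at-1], N6=1 → 1 — eliminated
Only N5 inverted output reproduces the observed 0.

N5 inverted output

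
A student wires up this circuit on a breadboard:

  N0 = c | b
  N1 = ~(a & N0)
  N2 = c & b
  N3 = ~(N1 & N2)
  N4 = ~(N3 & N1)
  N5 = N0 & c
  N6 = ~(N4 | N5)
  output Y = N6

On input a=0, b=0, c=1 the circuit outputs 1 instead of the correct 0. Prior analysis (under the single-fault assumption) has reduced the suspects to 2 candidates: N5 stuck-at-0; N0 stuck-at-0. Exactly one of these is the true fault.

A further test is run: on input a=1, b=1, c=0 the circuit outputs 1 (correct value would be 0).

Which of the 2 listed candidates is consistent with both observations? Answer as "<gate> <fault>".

Evaluate each candidate on input a=1, b=1, c=0:
  N5 stuck-at-0: N0=1, N1=0, N2=0, N3=1, N4=1, N5=0 [stuck-at-0], N6=0 → 0 — eliminated
  N0 stuck-at-0: N0=0 [stuck-at-0], N1=1, N2=0, N3=1, N4=0, N5=0, N6=1 → 1 — matches
Only N0 stuck-at-0 reproduces the observed 1.

N0 stuck-at-0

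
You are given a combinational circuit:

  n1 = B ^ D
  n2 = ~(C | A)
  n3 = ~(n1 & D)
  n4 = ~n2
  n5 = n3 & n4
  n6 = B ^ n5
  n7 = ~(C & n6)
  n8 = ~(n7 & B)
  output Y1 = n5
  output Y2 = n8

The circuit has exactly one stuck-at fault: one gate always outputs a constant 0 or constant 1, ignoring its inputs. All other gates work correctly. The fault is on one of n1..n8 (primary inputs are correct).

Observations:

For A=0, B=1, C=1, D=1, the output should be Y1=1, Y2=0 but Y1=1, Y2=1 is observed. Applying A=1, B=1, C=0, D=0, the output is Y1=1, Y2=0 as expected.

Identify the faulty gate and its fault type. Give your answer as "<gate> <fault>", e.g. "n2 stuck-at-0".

n6 stuck-at-1

Fault-free values for test 1 (A=0, B=1, C=1, D=1): n1=0, n2=0, n3=1, n4=1, n5=1, n6=0, n7=1, n8=0, giving Y1=1, Y2=0. Observed Y1=1, Y2=1.
Test 1: faults giving observed Y1=1, Y2=1 are {n6 stuck-at-1, n7 stuck-at-0, n8 stuck-at-1}.
Test 2 (A=1, B=1, C=0, D=0): fault-free n1=1, n2=0, n3=1, n4=1, n5=1, n6=0, n7=1, n8=0 → Y1=1, Y2=0; observed Y1=1, Y2=0. Eliminates n7 stuck-at-0, n8 stuck-at-1.
Only n6 stuck-at-1 is consistent with every test.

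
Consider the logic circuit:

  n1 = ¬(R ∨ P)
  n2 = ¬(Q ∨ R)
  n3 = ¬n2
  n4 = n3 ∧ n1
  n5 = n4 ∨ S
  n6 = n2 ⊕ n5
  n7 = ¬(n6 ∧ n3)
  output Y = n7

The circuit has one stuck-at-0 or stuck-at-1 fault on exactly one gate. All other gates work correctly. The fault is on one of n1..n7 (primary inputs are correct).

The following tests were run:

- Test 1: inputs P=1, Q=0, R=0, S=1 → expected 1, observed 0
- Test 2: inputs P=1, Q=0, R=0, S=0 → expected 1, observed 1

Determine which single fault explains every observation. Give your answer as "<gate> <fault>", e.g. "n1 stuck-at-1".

Fault-free values for test 1 (P=1, Q=0, R=0, S=1): n1=0, n2=1, n3=0, n4=0, n5=1, n6=0, n7=1, giving Y=1. Observed 0.
Test 1: faults giving observed 0 are {n2 stuck-at-0, n7 stuck-at-0}.
Test 2 (P=1, Q=0, R=0, S=0): fault-free n1=0, n2=1, n3=0, n4=0, n5=0, n6=1, n7=1 → 1; observed 1. Eliminates n7 stuck-at-0.
Only n2 stuck-at-0 is consistent with every test.

n2 stuck-at-0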